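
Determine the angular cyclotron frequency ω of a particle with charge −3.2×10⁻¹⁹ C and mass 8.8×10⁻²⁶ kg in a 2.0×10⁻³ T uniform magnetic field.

ω = |q|B/m.
ω = (3.2×10⁻¹⁹)(2.0×10⁻³)/8.8×10⁻²⁶ ≈ 7300 rad/s.

ω ≈ 7300 rad/s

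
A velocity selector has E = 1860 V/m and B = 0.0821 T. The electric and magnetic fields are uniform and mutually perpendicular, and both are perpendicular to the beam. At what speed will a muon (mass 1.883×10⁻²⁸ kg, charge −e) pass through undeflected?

Zero net Lorentz force requires |qE| = |q v×B|, i.e. E = vB.
v = E/B = 1860/0.0821 = 2.27×10⁴ m/s.
The result is independent of the particle's charge and mass.

v = 2.27×10⁴ m/s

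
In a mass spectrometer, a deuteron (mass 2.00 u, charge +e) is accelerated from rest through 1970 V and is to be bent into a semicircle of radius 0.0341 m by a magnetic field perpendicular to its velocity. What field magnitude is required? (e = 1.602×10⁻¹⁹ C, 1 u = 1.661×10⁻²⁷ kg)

v = √(2|q|V/m) = √(2·1.602×10⁻¹⁹·1970/3.322×10⁻²⁷) ≈ 4.359×10⁵ m/s.
B = mv/(|q|r) = (3.322×10⁻²⁷)(4.359×10⁵)/((1.602×10⁻¹⁹)(0.0341)) ≈ 0.265 T.

B ≈ 0.265 T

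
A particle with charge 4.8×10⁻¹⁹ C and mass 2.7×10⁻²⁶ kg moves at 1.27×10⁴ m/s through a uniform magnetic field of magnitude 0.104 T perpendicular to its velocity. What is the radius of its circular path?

The magnetic force provides the centripetal force: |q|vB = mv²/r.
r = mv/(|q|B) = (2.7×10⁻²⁶)(1.27×10⁴)/((4.8×10⁻¹⁹)(0.104)) ≈ 6.87×10⁻³ m.

r ≈ 6.87×10⁻³ m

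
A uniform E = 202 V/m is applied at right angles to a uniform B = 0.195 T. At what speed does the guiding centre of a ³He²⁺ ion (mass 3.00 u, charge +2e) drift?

In crossed fields the guiding centre drifts at v_d = |E×B|/B² = E/B, independent of charge and mass.
v_d = 202/0.195 = 1040 m/s.

v_d ≈ 1040 m/s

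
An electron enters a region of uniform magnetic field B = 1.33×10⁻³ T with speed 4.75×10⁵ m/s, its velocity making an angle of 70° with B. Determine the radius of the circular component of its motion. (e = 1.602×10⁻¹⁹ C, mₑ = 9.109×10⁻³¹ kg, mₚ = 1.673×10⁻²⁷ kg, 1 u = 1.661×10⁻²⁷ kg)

v⊥ = v sinθ = 4.75×10⁵·sin70° ≈ 4.464×10⁵ m/s.
r = m v⊥/(|q|B) = (9.109×10⁻³¹)(4.464×10⁵)/((1.602×10⁻¹⁹)(1.33×10⁻³)) ≈ 1.91×10⁻³ m.

r ≈ 1.91×10⁻³ m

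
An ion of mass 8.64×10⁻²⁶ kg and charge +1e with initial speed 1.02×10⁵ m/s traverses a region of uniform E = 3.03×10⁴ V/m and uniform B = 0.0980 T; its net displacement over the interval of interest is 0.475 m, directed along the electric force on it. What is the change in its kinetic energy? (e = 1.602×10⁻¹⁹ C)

The magnetic force is always ⟂ v and does no work; only the electric force changes KE.
ΔKE = F_E · d = |q|E d = (1.602×10⁻¹⁹)(3.03×10⁴)(0.475) ≈ 2.31×10⁻¹⁵ J.

ΔKE ≈ 2.31×10⁻¹⁵ J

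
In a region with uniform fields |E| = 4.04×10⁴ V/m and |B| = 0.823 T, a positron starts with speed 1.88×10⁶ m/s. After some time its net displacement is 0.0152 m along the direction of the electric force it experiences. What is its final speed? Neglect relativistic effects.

B does no work; ΔKE = |q|E d.
½mv_f² = ½mv₀² + |q|Ed = ½(9.109×10⁻³¹)(1.88×10⁶)² + (1.602×10⁻¹⁹)(4.04×10⁴)(0.0152) ≈ 1.610×10⁻¹⁸ J + 9.838×10⁻¹⁷ J ≈ 9.999×10⁻¹⁷ J.
v_f = √(2·9.999×10⁻¹⁷/9.109×10⁻³¹) ≈ 1.48×10⁷ m/s.

v_f ≈ 1.48×10⁷ m/s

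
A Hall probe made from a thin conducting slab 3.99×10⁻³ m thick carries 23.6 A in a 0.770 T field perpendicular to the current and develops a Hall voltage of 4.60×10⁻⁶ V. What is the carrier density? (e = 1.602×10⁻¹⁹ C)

From V_H = IB/(n e t), n = IB/(V_H e t).
n = (23.6)(0.770)/((4.60×10⁻⁶)(1.602×10⁻¹⁹)(3.99×10⁻³)) ≈ 6.18×10²⁷ m⁻³.

n ≈ 6.18×10²⁷ m⁻³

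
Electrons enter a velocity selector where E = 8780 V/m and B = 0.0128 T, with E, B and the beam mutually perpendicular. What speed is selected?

v = 6.86×10⁵ m/s

Zero net Lorentz force requires |qE| = |q v×B|, i.e. E = vB.
v = E/B = 8780/0.0128 = 6.86×10⁵ m/s.
The result is independent of the particle's charge and mass.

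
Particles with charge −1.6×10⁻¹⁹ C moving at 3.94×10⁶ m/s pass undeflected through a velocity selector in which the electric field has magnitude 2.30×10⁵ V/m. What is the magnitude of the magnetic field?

Balance of forces in the selector: qE = qvB ⇒ B = E/v.
B = 2.30×10⁵/3.94×10⁶ = 0.0584 T.

B = 0.0584 T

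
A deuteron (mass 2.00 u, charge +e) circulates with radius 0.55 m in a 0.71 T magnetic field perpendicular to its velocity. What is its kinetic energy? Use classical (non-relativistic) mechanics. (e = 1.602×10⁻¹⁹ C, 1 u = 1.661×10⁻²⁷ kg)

v = |q|Br/m, then KE = ½mv² = (qBr)²/(2m).
v = (1.602×10⁻¹⁹)(0.71)(0.55)/3.322×10⁻²⁷ ≈ 1.883×10⁷ m/s.
KE = ½(3.322×10⁻²⁷)(1.883×10⁷)² ≈ 5.9×10⁻¹³ J = 3.7×10⁶ eV.

KE ≈ 3.7×10⁶ eV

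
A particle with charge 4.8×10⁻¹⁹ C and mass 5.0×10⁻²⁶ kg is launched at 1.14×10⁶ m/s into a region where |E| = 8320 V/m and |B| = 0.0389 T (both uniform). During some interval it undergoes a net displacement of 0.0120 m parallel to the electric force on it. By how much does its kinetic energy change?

The magnetic force is always ⟂ v and does no work; only the electric force changes KE.
ΔKE = F_E · d = |q|E d = (4.8×10⁻¹⁹)(8320)(0.0120) ≈ 4.79×10⁻¹⁷ J.

ΔKE ≈ 4.79×10⁻¹⁷ J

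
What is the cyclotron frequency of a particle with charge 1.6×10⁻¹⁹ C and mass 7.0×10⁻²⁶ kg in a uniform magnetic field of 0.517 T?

f = |q|B/(2πm).
f = (1.6×10⁻¹⁹)(0.517)/(2π·7.0×10⁻²⁶) ≈ 1.88×10⁵ Hz.

f ≈ 1.88×10⁵ Hz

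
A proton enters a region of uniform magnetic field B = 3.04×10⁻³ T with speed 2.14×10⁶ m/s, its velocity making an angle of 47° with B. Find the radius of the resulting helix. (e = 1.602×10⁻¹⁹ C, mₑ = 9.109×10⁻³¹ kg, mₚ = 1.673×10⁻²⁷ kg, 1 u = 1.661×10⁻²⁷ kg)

v⊥ = v sinθ = 2.14×10⁶·sin47° ≈ 1.565×10⁶ m/s.
r = m v⊥/(|q|B) = (1.673×10⁻²⁷)(1.565×10⁶)/((1.602×10⁻¹⁹)(3.04×10⁻³)) ≈ 5.38 m.

r ≈ 5.38 m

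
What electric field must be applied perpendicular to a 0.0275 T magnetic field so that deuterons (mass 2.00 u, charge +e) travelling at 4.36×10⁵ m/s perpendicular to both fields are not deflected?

E = 1.20×10⁴ V/m

For straight-line motion qE = qvB, so E = vB.
E = 4.36×10⁵ × 0.0275 = 1.20×10⁴ V/m.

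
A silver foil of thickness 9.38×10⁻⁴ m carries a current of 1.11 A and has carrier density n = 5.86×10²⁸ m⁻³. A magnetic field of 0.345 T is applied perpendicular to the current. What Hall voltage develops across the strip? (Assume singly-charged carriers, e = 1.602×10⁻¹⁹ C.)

V_H ≈ 4.35×10⁻⁸ V

V_H = IB/(n e t).
V_H = (1.11)(0.345)/((5.86×10²⁸)(1.602×10⁻¹⁹)(9.38×10⁻⁴)) ≈ 4.35×10⁻⁸ V.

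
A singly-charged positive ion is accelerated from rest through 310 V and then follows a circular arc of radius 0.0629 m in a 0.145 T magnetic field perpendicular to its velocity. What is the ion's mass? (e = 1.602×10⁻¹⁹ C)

Combine |q|V = ½mv² and r = mv/(|q|B): eliminate v to get m = qB²r²/(2V).
m = (1.602×10⁻¹⁹)(0.145)²(0.0629)²/(2·310) ≈ 2.15×10⁻²⁶ kg.

m ≈ 2.15×10⁻²⁶ kg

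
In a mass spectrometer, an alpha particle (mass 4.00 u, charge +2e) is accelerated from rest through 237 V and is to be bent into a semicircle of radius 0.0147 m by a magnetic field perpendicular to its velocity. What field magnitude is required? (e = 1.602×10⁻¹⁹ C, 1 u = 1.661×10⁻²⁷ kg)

B ≈ 0.213 T

v = √(2|q|V/m) = √(2·3.204×10⁻¹⁹·237/6.644×10⁻²⁷) ≈ 1.512×10⁵ m/s.
B = mv/(|q|r) = (6.644×10⁻²⁷)(1.512×10⁵)/((3.204×10⁻¹⁹)(0.0147)) ≈ 0.213 T.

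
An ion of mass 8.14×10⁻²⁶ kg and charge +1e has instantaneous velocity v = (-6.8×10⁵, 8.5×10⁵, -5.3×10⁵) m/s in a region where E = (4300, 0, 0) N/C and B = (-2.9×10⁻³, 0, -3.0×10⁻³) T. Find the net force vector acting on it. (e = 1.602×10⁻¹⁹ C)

F ≈ (2.80×10⁻¹⁶, -8.06×10⁻¹⁷, 3.95×10⁻¹⁶) N

v×B = (-2550, -503, 2460) N/C.
E + v×B = (1750, -503, 2460) N/C.
F = q(E + v×B) = (1.602×10⁻¹⁹ C)·(1750, -503, 2460) = (2.80×10⁻¹⁶, -8.06×10⁻¹⁷, 3.95×10⁻¹⁶) N.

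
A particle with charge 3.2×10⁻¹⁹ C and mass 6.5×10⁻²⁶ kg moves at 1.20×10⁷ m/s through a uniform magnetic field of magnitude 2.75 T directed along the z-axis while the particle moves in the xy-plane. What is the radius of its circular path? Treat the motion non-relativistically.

r ≈ 0.886 m

The magnetic force provides the centripetal force: |q|vB = mv²/r.
r = mv/(|q|B) = (6.5×10⁻²⁶)(1.20×10⁷)/((3.2×10⁻¹⁹)(2.75)) ≈ 0.886 m.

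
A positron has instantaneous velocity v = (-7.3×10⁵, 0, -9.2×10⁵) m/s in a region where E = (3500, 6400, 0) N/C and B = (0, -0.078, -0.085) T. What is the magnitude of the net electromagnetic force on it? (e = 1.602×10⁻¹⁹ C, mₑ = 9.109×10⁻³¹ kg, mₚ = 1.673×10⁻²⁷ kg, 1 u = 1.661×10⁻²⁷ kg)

v×B = (-7.18×10⁴, -6.21×10⁴, 5.69×10⁴) N/C.
E + v×B = (-6.83×10⁴, -5.57×10⁴, 5.69×10⁴) N/C.
F = q(E + v×B) = (1.602×10⁻¹⁹ C)·(-6.83×10⁴, -5.57×10⁴, 5.69×10⁴) = (-1.09×10⁻¹⁴, -8.92×10⁻¹⁵, 9.12×10⁻¹⁵) N.
|F| = 1.68×10⁻¹⁴ N.

|F| ≈ 1.68×10⁻¹⁴ N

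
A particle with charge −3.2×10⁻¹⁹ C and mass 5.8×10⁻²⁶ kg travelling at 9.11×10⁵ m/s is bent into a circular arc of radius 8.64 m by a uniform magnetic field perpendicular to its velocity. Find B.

B ≈ 0.0191 T

From |q|vB = mv²/r, B = mv/(|q|r).
B = (5.8×10⁻²⁶)(9.11×10⁵)/((3.2×10⁻¹⁹)(8.64)) ≈ 0.0191 T.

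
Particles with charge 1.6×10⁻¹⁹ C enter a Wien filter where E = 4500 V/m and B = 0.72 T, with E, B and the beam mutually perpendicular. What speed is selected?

v = 6200 m/s

For undeflected motion the electric and magnetic forces balance: qE = qvB.
v = E/B = 4500/0.72 = 6200 m/s.
The result is independent of the particle's charge and mass.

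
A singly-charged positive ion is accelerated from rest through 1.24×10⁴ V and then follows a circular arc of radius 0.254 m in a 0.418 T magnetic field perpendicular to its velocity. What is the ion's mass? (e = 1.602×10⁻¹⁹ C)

Combine |q|V = ½mv² and r = mv/(|q|B): eliminate v to get m = qB²r²/(2V).
m = (1.602×10⁻¹⁹)(0.418)²(0.254)²/(2·1.24×10⁴) ≈ 7.28×10⁻²⁶ kg.

m ≈ 7.28×10⁻²⁶ kg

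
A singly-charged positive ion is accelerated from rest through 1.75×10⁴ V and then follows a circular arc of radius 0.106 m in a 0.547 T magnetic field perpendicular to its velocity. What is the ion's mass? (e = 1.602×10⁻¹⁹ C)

Combine |q|V = ½mv² and r = mv/(|q|B): eliminate v to get m = qB²r²/(2V).
m = (1.602×10⁻¹⁹)(0.547)²(0.106)²/(2·1.75×10⁴) ≈ 1.54×10⁻²⁶ kg.

m ≈ 1.54×10⁻²⁶ kg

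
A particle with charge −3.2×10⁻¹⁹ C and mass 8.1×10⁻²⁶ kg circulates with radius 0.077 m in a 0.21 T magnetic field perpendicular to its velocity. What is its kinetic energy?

v = |q|Br/m, then KE = ½mv² = (qBr)²/(2m).
v = (3.2×10⁻¹⁹)(0.21)(0.077)/8.1×10⁻²⁶ ≈ 6.388×10⁴ m/s.
KE = ½(8.1×10⁻²⁶)(6.388×10⁴)² ≈ 1.7×10⁻¹⁶ J.

KE ≈ 1.7×10⁻¹⁶ J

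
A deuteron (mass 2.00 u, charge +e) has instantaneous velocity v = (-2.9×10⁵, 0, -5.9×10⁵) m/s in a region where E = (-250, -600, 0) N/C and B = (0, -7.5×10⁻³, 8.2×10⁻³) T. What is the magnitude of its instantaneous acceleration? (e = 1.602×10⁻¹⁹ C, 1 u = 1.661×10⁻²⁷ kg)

|a| ≈ 2.63×10¹¹ m/s²

v×B = (-4420, 2380, 2180) N/C.
E + v×B = (-4680, 1780, 2180) N/C.
F = q(E + v×B) = (1.602×10⁻¹⁹ C)·(-4680, 1780, 2180) = (-7.49×10⁻¹⁶, 2.85×10⁻¹⁶, 3.48×10⁻¹⁶) N.
|a| = |F|/m = 8.738×10⁻¹⁶/3.322×10⁻²⁷ ≈ 2.63×10¹¹ m/s².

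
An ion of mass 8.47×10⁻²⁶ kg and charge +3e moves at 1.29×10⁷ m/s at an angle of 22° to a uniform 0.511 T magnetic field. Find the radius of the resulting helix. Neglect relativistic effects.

r ≈ 1.67 m

v⊥ = v sinθ = 1.29×10⁷·sin22° ≈ 4.832×10⁶ m/s.
r = m v⊥/(|q|B) = (8.47×10⁻²⁶)(4.832×10⁶)/((4.806×10⁻¹⁹)(0.511)) ≈ 1.67 m.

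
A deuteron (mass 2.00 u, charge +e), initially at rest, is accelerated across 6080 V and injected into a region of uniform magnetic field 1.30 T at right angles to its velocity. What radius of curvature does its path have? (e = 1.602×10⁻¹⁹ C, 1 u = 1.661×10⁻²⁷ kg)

Acceleration: |q|V = ½mv² ⇒ v = √(2|q|V/m) = √(2·1.602×10⁻¹⁹·6080/3.322×10⁻²⁷) ≈ 7.658×10⁵ m/s.
In the field: r = mv/(|q|B) = (3.322×10⁻²⁷)(7.658×10⁵)/((1.602×10⁻¹⁹)(1.30)) ≈ 0.0122 m.

r ≈ 0.0122 m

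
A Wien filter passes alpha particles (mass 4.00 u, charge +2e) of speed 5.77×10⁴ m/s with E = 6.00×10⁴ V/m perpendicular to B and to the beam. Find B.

Balance of forces in the selector: qE = qvB ⇒ B = E/v.
B = 6.00×10⁴/5.77×10⁴ = 1.04 T.

B = 1.04 T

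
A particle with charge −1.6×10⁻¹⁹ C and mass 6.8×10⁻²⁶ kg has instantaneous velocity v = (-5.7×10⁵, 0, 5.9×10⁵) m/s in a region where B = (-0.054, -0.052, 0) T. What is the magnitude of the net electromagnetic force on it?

v×B = (3.07×10⁴, -3.19×10⁴, 2.96×10⁴) N/C.
F = q v×B = (−1.6×10⁻¹⁹ C)·(3.07×10⁴, -3.19×10⁴, 2.96×10⁴) = (-4.91×10⁻¹⁵, 5.10×10⁻¹⁵, -4.74×10⁻¹⁵) N.
|F| = 8.52×10⁻¹⁵ N.

|F| ≈ 8.52×10⁻¹⁵ N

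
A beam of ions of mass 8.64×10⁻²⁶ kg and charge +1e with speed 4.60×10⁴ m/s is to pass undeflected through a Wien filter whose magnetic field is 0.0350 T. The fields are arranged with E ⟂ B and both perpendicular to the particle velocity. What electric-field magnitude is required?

E = 1610 V/m

For straight-line motion qE = qvB, so E = vB.
E = 4.60×10⁴ × 0.0350 = 1610 V/m.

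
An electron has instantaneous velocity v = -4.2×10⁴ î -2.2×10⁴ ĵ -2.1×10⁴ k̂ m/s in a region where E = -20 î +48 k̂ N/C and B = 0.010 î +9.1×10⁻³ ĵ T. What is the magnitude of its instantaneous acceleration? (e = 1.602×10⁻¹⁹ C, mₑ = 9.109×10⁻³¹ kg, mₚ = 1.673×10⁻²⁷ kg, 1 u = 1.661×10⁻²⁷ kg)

|a| ≈ 5.17×10¹³ m/s²

v×B = (191, -210, -162) N/C.
E + v×B = (171, -210, -114) N/C.
F = q(E + v×B) = (−1.602×10⁻¹⁹ C)·(171, -210, -114) = (-2.74×10⁻¹⁷, 3.36×10⁻¹⁷, 1.83×10⁻¹⁷) N.
|a| = |F|/m = 4.709×10⁻¹⁷/9.109×10⁻³¹ ≈ 5.17×10¹³ m/s².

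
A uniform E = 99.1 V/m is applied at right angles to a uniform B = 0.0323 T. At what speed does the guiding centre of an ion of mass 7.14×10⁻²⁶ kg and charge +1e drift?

v_d ≈ 3070 m/s

The steady drift has the magnetic force balancing the electric force, so v_d = E/B.
v_d = 99.1/0.0323 = 3070 m/s.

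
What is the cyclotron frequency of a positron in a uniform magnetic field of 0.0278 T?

f = |q|B/(2πm).
f = (1.602×10⁻¹⁹)(0.0278)/(2π·9.109×10⁻³¹) ≈ 7.78×10⁸ Hz.

f ≈ 7.78×10⁸ Hz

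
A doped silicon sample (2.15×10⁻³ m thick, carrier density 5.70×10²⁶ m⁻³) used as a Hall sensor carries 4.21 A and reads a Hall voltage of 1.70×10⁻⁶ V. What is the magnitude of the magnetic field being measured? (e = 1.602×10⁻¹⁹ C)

From V_H = IB/(n e t), B = V_H n e t / I.
B = (1.70×10⁻⁶)(5.70×10²⁶)(1.602×10⁻¹⁹)(2.15×10⁻³)/4.21 ≈ 0.0793 T.

B ≈ 0.0793 T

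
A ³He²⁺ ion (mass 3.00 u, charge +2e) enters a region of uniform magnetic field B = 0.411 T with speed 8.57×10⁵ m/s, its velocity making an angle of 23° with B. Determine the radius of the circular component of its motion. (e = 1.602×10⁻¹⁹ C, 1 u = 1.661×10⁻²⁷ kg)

r ≈ 0.0127 m

v⊥ = v sinθ = 8.57×10⁵·sin23° ≈ 3.349×10⁵ m/s.
r = m v⊥/(|q|B) = (4.983×10⁻²⁷)(3.349×10⁵)/((3.204×10⁻¹⁹)(0.411)) ≈ 0.0127 m.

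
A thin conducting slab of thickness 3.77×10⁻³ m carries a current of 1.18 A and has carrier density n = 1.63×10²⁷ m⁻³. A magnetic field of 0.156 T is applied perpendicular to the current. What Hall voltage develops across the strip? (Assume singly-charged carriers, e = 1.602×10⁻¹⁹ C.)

V_H ≈ 1.87×10⁻⁷ V

V_H = IB/(n e t).
V_H = (1.18)(0.156)/((1.63×10²⁷)(1.602×10⁻¹⁹)(3.77×10⁻³)) ≈ 1.87×10⁻⁷ V.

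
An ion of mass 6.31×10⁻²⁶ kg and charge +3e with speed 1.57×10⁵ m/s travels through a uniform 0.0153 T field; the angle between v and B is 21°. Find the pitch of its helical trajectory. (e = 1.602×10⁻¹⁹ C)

p ≈ 7.90 m

v∥ = v cosθ = 1.57×10⁵·cos21° ≈ 1.466×10⁵ m/s.
T = 2πm/(|q|B) = 2π(6.31×10⁻²⁶)/((4.806×10⁻¹⁹)(0.0153)) ≈ 5.392×10⁻⁵ s.
pitch = v∥ T = (1.466×10⁵)(5.392×10⁻⁵) ≈ 7.90 m.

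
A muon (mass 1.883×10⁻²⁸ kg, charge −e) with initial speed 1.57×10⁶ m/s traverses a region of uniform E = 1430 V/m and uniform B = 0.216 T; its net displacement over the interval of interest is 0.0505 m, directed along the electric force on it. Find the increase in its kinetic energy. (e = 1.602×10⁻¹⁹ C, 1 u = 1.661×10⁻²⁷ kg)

The magnetic force is always ⟂ v and does no work; only the electric force changes KE.
ΔKE = F_E · d = |q|E d = (1.602×10⁻¹⁹)(1430)(0.0505) ≈ 1.16×10⁻¹⁷ J.

ΔKE ≈ 1.16×10⁻¹⁷ J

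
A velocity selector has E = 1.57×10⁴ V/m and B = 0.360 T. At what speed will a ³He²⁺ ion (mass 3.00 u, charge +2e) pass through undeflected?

Zero net Lorentz force requires |qE| = |q v×B|, i.e. E = vB.
v = E/B = 1.57×10⁴/0.360 = 4.36×10⁴ m/s.
The result is independent of the particle's charge and mass.

v = 4.36×10⁴ m/s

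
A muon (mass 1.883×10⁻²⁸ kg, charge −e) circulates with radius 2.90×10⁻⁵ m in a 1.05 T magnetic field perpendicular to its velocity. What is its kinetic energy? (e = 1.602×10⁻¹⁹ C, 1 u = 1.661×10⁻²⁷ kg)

v = |q|Br/m, then KE = ½mv² = (qBr)²/(2m).
v = (1.602×10⁻¹⁹)(1.05)(2.90×10⁻⁵)/1.883×10⁻²⁸ ≈ 2.591×10⁴ m/s.
KE = ½(1.883×10⁻²⁸)(2.591×10⁴)² ≈ 6.32×10⁻²⁰ J.

KE ≈ 6.32×10⁻²⁰ J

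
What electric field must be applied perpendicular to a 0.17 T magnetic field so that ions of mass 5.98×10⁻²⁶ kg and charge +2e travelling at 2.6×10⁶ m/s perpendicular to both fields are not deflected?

For straight-line motion qE = qvB, so E = vB.
E = 2.6×10⁶ × 0.17 = 4.4×10⁵ V/m.

E = 4.4×10⁵ V/m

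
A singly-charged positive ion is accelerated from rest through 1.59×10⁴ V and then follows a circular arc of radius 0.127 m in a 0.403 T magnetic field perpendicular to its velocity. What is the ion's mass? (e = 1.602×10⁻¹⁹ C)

m ≈ 1.32×10⁻²⁶ kg

Combine |q|V = ½mv² and r = mv/(|q|B): eliminate v to get m = qB²r²/(2V).
m = (1.602×10⁻¹⁹)(0.403)²(0.127)²/(2·1.59×10⁴) ≈ 1.32×10⁻²⁶ kg.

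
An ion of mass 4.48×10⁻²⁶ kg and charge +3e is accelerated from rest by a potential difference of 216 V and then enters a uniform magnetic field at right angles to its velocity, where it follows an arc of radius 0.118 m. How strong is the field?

B ≈ 0.0538 T

v = √(2|q|V/m) = √(2·4.806×10⁻¹⁹·216/4.48×10⁻²⁶) ≈ 6.808×10⁴ m/s.
B = mv/(|q|r) = (4.48×10⁻²⁶)(6.808×10⁴)/((4.806×10⁻¹⁹)(0.118)) ≈ 0.0538 T.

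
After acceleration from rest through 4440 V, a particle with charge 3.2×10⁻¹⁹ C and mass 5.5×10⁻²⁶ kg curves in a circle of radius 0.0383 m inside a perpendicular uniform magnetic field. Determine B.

B ≈ 1.02 T

v = √(2|q|V/m) = √(2·3.2×10⁻¹⁹·4440/5.5×10⁻²⁶) ≈ 2.273×10⁵ m/s.
B = mv/(|q|r) = (5.5×10⁻²⁶)(2.273×10⁵)/((3.2×10⁻¹⁹)(0.0383)) ≈ 1.02 T.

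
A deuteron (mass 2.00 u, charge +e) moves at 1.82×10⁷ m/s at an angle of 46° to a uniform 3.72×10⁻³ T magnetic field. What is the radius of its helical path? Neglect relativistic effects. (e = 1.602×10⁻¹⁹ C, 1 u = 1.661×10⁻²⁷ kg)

v⊥ = v sinθ = 1.82×10⁷·sin46° ≈ 1.309×10⁷ m/s.
r = m v⊥/(|q|B) = (3.322×10⁻²⁷)(1.309×10⁷)/((1.602×10⁻¹⁹)(3.72×10⁻³)) ≈ 73.0 m.

r ≈ 73.0 m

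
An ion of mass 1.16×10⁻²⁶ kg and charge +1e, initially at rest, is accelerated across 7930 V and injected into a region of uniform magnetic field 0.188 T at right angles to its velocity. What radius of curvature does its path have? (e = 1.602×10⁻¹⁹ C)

r ≈ 0.180 m

Acceleration: |q|V = ½mv² ⇒ v = √(2|q|V/m) = √(2·1.602×10⁻¹⁹·7930/1.16×10⁻²⁶) ≈ 4.680×10⁵ m/s.
In the field: r = mv/(|q|B) = (1.16×10⁻²⁶)(4.680×10⁵)/((1.602×10⁻¹⁹)(0.188)) ≈ 0.180 m.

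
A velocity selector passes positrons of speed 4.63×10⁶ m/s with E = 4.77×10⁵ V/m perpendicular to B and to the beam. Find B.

Balance of forces in the selector: qE = qvB ⇒ B = E/v.
B = 4.77×10⁵/4.63×10⁶ = 0.103 T.

B = 0.103 T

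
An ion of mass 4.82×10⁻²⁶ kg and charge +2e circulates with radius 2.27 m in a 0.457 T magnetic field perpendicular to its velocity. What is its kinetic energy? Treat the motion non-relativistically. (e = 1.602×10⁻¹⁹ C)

KE ≈ 1.15×10⁻¹² J

v = |q|Br/m, then KE = ½mv² = (qBr)²/(2m).
v = (3.204×10⁻¹⁹)(0.457)(2.27)/4.82×10⁻²⁶ ≈ 6.896×10⁶ m/s.
KE = ½(4.82×10⁻²⁶)(6.896×10⁶)² ≈ 1.15×10⁻¹² J.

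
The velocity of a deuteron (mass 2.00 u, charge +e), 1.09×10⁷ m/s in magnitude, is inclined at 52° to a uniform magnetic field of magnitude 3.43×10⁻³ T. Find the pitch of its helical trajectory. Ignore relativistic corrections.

p ≈ 255 m

v∥ = v cosθ = 1.09×10⁷·cos52° ≈ 6.711×10⁶ m/s.
T = 2πm/(|q|B) = 2π(3.322×10⁻²⁷)/((1.602×10⁻¹⁹)(3.43×10⁻³)) ≈ 3.799×10⁻⁵ s.
pitch = v∥ T = (6.711×10⁶)(3.799×10⁻⁵) ≈ 255 m.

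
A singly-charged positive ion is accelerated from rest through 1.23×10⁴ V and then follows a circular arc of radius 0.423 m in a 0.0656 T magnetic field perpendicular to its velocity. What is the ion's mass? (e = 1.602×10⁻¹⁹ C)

Combine |q|V = ½mv² and r = mv/(|q|B): eliminate v to get m = qB²r²/(2V).
m = (1.602×10⁻¹⁹)(0.0656)²(0.423)²/(2·1.23×10⁴) ≈ 5.01×10⁻²⁷ kg.

m ≈ 5.01×10⁻²⁷ kg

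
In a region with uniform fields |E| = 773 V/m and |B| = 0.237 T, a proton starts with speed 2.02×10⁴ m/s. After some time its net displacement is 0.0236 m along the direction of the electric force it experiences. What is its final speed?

B does no work; ΔKE = |q|E d.
½mv_f² = ½mv₀² + |q|Ed = ½(1.673×10⁻²⁷)(2.02×10⁴)² + (1.602×10⁻¹⁹)(773)(0.0236) ≈ 3.413×10⁻¹⁹ J + 2.922×10⁻¹⁸ J ≈ 3.264×10⁻¹⁸ J.
v_f = √(2·3.264×10⁻¹⁸/1.673×10⁻²⁷) ≈ 6.25×10⁴ m/s.

v_f ≈ 6.25×10⁴ m/s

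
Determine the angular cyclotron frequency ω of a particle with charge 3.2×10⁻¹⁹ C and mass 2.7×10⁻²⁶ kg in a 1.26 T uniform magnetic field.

ω = |q|B/m.
ω = (3.2×10⁻¹⁹)(1.26)/2.7×10⁻²⁶ ≈ 1.49×10⁷ rad/s.

ω ≈ 1.49×10⁷ rad/s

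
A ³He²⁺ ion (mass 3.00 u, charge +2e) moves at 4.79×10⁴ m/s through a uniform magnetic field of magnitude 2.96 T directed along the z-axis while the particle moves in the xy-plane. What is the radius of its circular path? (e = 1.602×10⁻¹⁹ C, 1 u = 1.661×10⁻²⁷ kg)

r ≈ 2.52×10⁻⁴ m

The magnetic force provides the centripetal force: |q|vB = mv²/r.
r = mv/(|q|B) = (4.983×10⁻²⁷)(4.79×10⁴)/((3.204×10⁻¹⁹)(2.96)) ≈ 2.52×10⁻⁴ m.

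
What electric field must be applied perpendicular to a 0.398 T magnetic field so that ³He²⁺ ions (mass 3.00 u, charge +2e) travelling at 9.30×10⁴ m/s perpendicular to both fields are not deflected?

E = 3.70×10⁴ V/m

For straight-line motion qE = qvB, so E = vB.
E = 9.30×10⁴ × 0.398 = 3.70×10⁴ V/m.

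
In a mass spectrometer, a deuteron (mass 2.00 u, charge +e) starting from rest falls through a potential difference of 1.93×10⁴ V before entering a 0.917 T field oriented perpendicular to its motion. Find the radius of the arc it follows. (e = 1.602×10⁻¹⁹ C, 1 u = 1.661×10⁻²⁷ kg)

Acceleration: |q|V = ½mv² ⇒ v = √(2|q|V/m) = √(2·1.602×10⁻¹⁹·1.93×10⁴/3.322×10⁻²⁷) ≈ 1.364×10⁶ m/s.
In the field: r = mv/(|q|B) = (3.322×10⁻²⁷)(1.364×10⁶)/((1.602×10⁻¹⁹)(0.917)) ≈ 0.0309 m.

r ≈ 0.0309 m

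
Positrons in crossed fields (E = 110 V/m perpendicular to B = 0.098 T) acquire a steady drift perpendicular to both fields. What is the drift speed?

v_d ≈ 1100 m/s

The E×B drift speed is v_d = E/B.
v_d = 110/0.098 = 1100 m/s.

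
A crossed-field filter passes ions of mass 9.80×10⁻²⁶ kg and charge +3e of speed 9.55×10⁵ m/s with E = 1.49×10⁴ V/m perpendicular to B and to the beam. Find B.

Balance of forces in the selector: qE = qvB ⇒ B = E/v.
B = 1.49×10⁴/9.55×10⁵ = 0.0156 T.

B = 0.0156 T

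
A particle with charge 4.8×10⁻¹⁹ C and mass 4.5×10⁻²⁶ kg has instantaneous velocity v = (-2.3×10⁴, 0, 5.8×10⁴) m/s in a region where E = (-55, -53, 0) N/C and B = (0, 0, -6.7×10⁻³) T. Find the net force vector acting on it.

F ≈ (-2.64×10⁻¹⁷, -9.94×10⁻¹⁷, 0) N

v×B = (0, -154, 0) N/C.
E + v×B = (-55.0, -207, 0) N/C.
F = q(E + v×B) = (4.8×10⁻¹⁹ C)·(-55.0, -207, 0) = (-2.64×10⁻¹⁷, -9.94×10⁻¹⁷, 0) N.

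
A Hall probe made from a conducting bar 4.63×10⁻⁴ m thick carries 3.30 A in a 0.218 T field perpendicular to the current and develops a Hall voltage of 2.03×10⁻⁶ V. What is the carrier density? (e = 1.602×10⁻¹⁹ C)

n ≈ 4.78×10²⁷ m⁻³

From V_H = IB/(n e t), n = IB/(V_H e t).
n = (3.30)(0.218)/((2.03×10⁻⁶)(1.602×10⁻¹⁹)(4.63×10⁻⁴)) ≈ 4.78×10²⁷ m⁻³.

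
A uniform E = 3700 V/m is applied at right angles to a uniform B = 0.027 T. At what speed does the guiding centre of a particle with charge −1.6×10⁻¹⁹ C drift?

The E×B drift speed is v_d = E/B.
v_d = 3700/0.027 = 1.4×10⁵ m/s.

v_d ≈ 1.4×10⁵ m/s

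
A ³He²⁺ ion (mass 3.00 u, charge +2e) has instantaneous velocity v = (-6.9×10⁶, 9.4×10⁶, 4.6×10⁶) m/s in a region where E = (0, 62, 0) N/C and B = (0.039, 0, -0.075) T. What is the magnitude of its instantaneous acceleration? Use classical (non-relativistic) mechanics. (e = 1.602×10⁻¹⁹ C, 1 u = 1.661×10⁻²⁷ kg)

v×B = (-7.05×10⁵, -3.38×10⁵, -3.67×10⁵) N/C.
E + v×B = (-7.05×10⁵, -3.38×10⁵, -3.67×10⁵) N/C.
F = q(E + v×B) = (3.204×10⁻¹⁹ C)·(-7.05×10⁵, -3.38×10⁵, -3.67×10⁵) = (-2.26×10⁻¹³, -1.08×10⁻¹³, -1.17×10⁻¹³) N.
|a| = |F|/m = 2.767×10⁻¹³/4.983×10⁻²⁷ ≈ 5.55×10¹³ m/s².

|a| ≈ 5.55×10¹³ m/s²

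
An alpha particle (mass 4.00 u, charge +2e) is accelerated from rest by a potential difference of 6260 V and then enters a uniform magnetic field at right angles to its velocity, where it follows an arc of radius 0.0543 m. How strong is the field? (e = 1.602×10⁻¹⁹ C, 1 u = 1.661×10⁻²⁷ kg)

v = √(2|q|V/m) = √(2·3.204×10⁻¹⁹·6260/6.644×10⁻²⁷) ≈ 7.770×10⁵ m/s.
B = mv/(|q|r) = (6.644×10⁻²⁷)(7.770×10⁵)/((3.204×10⁻¹⁹)(0.0543)) ≈ 0.297 T.

B ≈ 0.297 T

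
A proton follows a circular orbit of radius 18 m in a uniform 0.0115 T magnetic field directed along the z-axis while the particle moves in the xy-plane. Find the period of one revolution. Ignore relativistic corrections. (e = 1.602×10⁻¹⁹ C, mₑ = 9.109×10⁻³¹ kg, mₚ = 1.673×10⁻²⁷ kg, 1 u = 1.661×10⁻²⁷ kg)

T ≈ 5.71×10⁻⁶ s

The cyclotron period depends only on m, q, B: T = 2πm/(|q|B).
T = 2π(1.673×10⁻²⁷)/((1.602×10⁻¹⁹)(0.0115)) ≈ 5.71×10⁻⁶ s.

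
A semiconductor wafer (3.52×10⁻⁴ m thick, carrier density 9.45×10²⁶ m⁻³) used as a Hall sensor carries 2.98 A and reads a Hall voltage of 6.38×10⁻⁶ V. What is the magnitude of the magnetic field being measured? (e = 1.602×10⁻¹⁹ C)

From V_H = IB/(n e t), B = V_H n e t / I.
B = (6.38×10⁻⁶)(9.45×10²⁶)(1.602×10⁻¹⁹)(3.52×10⁻⁴)/2.98 ≈ 0.114 T.

B ≈ 0.114 T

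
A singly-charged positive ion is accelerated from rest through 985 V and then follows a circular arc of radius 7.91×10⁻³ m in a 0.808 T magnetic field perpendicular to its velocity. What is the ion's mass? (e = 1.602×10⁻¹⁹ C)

m ≈ 3.32×10⁻²⁷ kg

Combine |q|V = ½mv² and r = mv/(|q|B): eliminate v to get m = qB²r²/(2V).
m = (1.602×10⁻¹⁹)(0.808)²(7.91×10⁻³)²/(2·985) ≈ 3.32×10⁻²⁷ kg.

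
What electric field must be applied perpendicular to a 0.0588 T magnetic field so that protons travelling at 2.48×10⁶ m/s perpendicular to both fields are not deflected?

For straight-line motion qE = qvB, so E = vB.
E = 2.48×10⁶ × 0.0588 = 1.46×10⁵ V/m.

E = 1.46×10⁵ V/m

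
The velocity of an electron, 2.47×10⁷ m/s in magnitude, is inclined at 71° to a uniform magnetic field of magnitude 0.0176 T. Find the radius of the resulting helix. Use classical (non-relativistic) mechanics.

r ≈ 7.55×10⁻³ m

v⊥ = v sinθ = 2.47×10⁷·sin71° ≈ 2.335×10⁷ m/s.
r = m v⊥/(|q|B) = (9.109×10⁻³¹)(2.335×10⁷)/((1.602×10⁻¹⁹)(0.0176)) ≈ 7.55×10⁻³ m.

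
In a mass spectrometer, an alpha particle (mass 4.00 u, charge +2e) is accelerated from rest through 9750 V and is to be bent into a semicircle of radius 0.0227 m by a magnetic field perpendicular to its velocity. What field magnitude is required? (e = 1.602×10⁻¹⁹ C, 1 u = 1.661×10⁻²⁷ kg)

B ≈ 0.886 T

v = √(2|q|V/m) = √(2·3.204×10⁻¹⁹·9750/6.644×10⁻²⁷) ≈ 9.697×10⁵ m/s.
B = mv/(|q|r) = (6.644×10⁻²⁷)(9.697×10⁵)/((3.204×10⁻¹⁹)(0.0227)) ≈ 0.886 T.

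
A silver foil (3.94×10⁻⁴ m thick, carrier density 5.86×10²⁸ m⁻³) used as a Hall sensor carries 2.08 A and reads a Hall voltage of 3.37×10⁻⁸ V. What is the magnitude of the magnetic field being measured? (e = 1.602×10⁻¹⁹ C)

B ≈ 0.0599 T

From V_H = IB/(n e t), B = V_H n e t / I.
B = (3.37×10⁻⁸)(5.86×10²⁸)(1.602×10⁻¹⁹)(3.94×10⁻⁴)/2.08 ≈ 0.0599 T.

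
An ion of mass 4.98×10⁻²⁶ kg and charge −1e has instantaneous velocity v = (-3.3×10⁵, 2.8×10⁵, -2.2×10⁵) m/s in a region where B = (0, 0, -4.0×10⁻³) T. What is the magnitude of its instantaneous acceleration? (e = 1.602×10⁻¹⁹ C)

|a| ≈ 5.57×10⁹ m/s²

v×B = (-1120, -1320, 0) N/C.
F = q v×B = (−1.602×10⁻¹⁹ C)·(-1120, -1320, 0) = (1.79×10⁻¹⁶, 2.11×10⁻¹⁶, 0) N.
|a| = |F|/m = 2.773×10⁻¹⁶/4.98×10⁻²⁶ ≈ 5.57×10⁹ m/s².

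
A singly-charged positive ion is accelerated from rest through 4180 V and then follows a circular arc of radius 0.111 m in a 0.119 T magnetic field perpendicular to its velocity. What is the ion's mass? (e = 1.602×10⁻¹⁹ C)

Combine |q|V = ½mv² and r = mv/(|q|B): eliminate v to get m = qB²r²/(2V).
m = (1.602×10⁻¹⁹)(0.119)²(0.111)²/(2·4180) ≈ 3.34×10⁻²⁷ kg.

m ≈ 3.34×10⁻²⁷ kg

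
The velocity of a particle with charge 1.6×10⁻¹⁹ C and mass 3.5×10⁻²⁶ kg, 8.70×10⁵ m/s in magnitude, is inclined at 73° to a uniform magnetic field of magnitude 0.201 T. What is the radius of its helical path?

r ≈ 0.905 m

v⊥ = v sinθ = 8.70×10⁵·sin73° ≈ 8.320×10⁵ m/s.
r = m v⊥/(|q|B) = (3.5×10⁻²⁶)(8.320×10⁵)/((1.6×10⁻¹⁹)(0.201)) ≈ 0.905 m.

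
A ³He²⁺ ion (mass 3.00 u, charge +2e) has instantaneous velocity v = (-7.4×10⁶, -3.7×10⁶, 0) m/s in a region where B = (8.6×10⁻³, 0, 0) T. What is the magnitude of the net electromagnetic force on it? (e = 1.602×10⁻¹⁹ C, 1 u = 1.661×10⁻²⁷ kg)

|F| ≈ 1.02×10⁻¹⁴ N

v×B = (0, 0, 3.18×10⁴) N/C.
F = q v×B = (3.204×10⁻¹⁹ C)·(0, 0, 3.18×10⁴) = (0, 0, 1.02×10⁻¹⁴) N.
|F| = 1.02×10⁻¹⁴ N.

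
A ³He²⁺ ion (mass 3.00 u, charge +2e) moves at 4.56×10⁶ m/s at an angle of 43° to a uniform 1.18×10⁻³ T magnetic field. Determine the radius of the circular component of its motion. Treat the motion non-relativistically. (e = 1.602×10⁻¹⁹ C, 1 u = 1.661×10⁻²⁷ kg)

v⊥ = v sinθ = 4.56×10⁶·sin43° ≈ 3.110×10⁶ m/s.
r = m v⊥/(|q|B) = (4.983×10⁻²⁷)(3.110×10⁶)/((3.204×10⁻¹⁹)(1.18×10⁻³)) ≈ 41.0 m.

r ≈ 41.0 m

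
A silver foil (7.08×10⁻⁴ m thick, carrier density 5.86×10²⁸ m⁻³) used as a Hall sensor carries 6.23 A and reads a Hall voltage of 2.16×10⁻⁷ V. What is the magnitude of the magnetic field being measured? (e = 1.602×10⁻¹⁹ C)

From V_H = IB/(n e t), B = V_H n e t / I.
B = (2.16×10⁻⁷)(5.86×10²⁸)(1.602×10⁻¹⁹)(7.08×10⁻⁴)/6.23 ≈ 0.230 T.

B ≈ 0.230 T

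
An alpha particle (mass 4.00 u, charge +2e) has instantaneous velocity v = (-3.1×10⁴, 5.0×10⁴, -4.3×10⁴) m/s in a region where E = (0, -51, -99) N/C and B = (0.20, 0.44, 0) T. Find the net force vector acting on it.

v×B = (1.89×10⁴, -8600, -2.36×10⁴) N/C.
E + v×B = (1.89×10⁴, -8650, -2.37×10⁴) N/C.
F = q(E + v×B) = (3.204×10⁻¹⁹ C)·(1.89×10⁴, -8650, -2.37×10⁴) = (6.06×10⁻¹⁵, -2.77×10⁻¹⁵, -7.61×10⁻¹⁵) N.

F ≈ (6.06×10⁻¹⁵, -2.77×10⁻¹⁵, -7.61×10⁻¹⁵) N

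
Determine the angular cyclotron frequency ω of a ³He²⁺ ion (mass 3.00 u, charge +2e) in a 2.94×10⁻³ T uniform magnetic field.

ω ≈ 1.89×10⁵ rad/s

ω = |q|B/m.
ω = (3.204×10⁻¹⁹)(2.94×10⁻³)/4.983×10⁻²⁷ ≈ 1.89×10⁵ rad/s.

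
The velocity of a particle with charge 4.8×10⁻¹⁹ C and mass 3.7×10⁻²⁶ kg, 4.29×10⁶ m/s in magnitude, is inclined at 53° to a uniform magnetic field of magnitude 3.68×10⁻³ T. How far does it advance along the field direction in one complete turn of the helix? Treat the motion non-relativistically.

p ≈ 340 m

v∥ = v cosθ = 4.29×10⁶·cos53° ≈ 2.582×10⁶ m/s.
T = 2πm/(|q|B) = 2π(3.7×10⁻²⁶)/((4.8×10⁻¹⁹)(3.68×10⁻³)) ≈ 1.316×10⁻⁴ s.
pitch = v∥ T = (2.582×10⁶)(1.316×10⁻⁴) ≈ 340 m.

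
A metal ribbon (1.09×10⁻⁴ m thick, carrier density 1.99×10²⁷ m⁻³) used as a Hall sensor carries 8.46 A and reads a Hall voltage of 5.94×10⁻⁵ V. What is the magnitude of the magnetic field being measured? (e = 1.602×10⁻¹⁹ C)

B ≈ 0.244 T

From V_H = IB/(n e t), B = V_H n e t / I.
B = (5.94×10⁻⁵)(1.99×10²⁷)(1.602×10⁻¹⁹)(1.09×10⁻⁴)/8.46 ≈ 0.244 T.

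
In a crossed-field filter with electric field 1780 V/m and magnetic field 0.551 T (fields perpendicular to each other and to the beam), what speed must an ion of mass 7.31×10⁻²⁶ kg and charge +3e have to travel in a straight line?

Zero net Lorentz force requires |qE| = |q v×B|, i.e. E = vB.
v = E/B = 1780/0.551 = 3230 m/s.
The result is independent of the particle's charge and mass.

v = 3230 m/s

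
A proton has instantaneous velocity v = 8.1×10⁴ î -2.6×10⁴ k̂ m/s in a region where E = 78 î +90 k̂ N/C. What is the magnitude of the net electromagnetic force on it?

|F| ≈ 1.91×10⁻¹⁷ N

Only an electric field acts, so F = qE = (1.602×10⁻¹⁹ C)·(78.0, 0, 90.0) = (1.25×10⁻¹⁷, 0, 1.44×10⁻¹⁷) N.
|F| = 1.91×10⁻¹⁷ N.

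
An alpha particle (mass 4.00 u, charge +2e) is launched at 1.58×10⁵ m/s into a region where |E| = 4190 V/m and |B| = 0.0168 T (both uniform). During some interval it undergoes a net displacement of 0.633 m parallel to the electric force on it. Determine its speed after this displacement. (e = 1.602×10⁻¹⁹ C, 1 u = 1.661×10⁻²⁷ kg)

B does no work; ΔKE = |q|E d.
½mv_f² = ½mv₀² + |q|Ed = ½(6.644×10⁻²⁷)(1.58×10⁵)² + (3.204×10⁻¹⁹)(4190)(0.633) ≈ 8.293×10⁻¹⁷ J + 8.498×10⁻¹⁶ J ≈ 9.327×10⁻¹⁶ J.
v_f = √(2·9.327×10⁻¹⁶/6.644×10⁻²⁷) ≈ 5.30×10⁵ m/s.

v_f ≈ 5.30×10⁵ m/s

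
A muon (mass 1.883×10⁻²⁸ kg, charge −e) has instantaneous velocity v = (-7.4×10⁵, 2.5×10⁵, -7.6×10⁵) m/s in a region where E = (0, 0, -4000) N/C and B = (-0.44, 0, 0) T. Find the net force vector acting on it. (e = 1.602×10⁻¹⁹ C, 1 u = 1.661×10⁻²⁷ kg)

F ≈ (0, -5.36×10⁻¹⁴, -1.70×10⁻¹⁴) N

v×B = (0, 3.34×10⁵, 1.10×10⁵) N/C.
E + v×B = (0, 3.34×10⁵, 1.06×10⁵) N/C.
F = q(E + v×B) = (−1.602×10⁻¹⁹ C)·(0, 3.34×10⁵, 1.06×10⁵) = (0, -5.36×10⁻¹⁴, -1.70×10⁻¹⁴) N.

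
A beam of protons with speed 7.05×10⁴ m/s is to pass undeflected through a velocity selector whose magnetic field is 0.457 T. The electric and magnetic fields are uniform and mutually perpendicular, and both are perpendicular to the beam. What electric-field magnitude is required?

E = 3.22×10⁴ V/m

For straight-line motion qE = qvB, so E = vB.
E = 7.05×10⁴ × 0.457 = 3.22×10⁴ V/m.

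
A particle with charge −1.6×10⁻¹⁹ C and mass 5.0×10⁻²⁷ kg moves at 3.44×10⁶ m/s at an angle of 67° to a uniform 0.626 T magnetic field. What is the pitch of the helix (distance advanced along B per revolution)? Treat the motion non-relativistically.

p ≈ 0.422 m

v∥ = v cosθ = 3.44×10⁶·cos67° ≈ 1.344×10⁶ m/s.
T = 2πm/(|q|B) = 2π(5.0×10⁻²⁷)/((1.6×10⁻¹⁹)(0.626)) ≈ 3.137×10⁻⁷ s.
pitch = v∥ T = (1.344×10⁶)(3.137×10⁻⁷) ≈ 0.422 m.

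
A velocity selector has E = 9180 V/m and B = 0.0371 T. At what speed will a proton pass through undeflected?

v = 2.47×10⁵ m/s

Zero net Lorentz force requires |qE| = |q v×B|, i.e. E = vB.
v = E/B = 9180/0.0371 = 2.47×10⁵ m/s.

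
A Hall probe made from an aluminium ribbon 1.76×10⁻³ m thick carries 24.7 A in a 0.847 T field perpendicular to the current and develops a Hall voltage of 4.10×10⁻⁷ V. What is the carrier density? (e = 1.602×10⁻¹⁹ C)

n ≈ 1.81×10²⁹ m⁻³

From V_H = IB/(n e t), n = IB/(V_H e t).
n = (24.7)(0.847)/((4.10×10⁻⁷)(1.602×10⁻¹⁹)(1.76×10⁻³)) ≈ 1.81×10²⁹ m⁻³.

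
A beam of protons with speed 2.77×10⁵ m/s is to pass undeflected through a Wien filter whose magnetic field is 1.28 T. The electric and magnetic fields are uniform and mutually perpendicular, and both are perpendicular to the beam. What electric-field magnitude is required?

E = 3.55×10⁵ V/m

For straight-line motion qE = qvB, so E = vB.
E = 2.77×10⁵ × 1.28 = 3.55×10⁵ V/m.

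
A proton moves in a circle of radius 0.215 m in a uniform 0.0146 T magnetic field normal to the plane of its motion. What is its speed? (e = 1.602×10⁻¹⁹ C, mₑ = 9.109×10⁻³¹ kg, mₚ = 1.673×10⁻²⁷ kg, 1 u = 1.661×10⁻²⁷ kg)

From |q|vB = mv²/r, v = |q|Br/m.
v = (1.602×10⁻¹⁹)(0.0146)(0.215)/1.673×10⁻²⁷ ≈ 3.01×10⁵ m/s.

v ≈ 3.01×10⁵ m/s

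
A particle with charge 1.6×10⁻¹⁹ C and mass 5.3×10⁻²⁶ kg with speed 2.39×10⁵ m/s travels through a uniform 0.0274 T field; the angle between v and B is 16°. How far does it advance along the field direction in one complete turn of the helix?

p ≈ 17.5 m

v∥ = v cosθ = 2.39×10⁵·cos16° ≈ 2.297×10⁵ m/s.
T = 2πm/(|q|B) = 2π(5.3×10⁻²⁶)/((1.6×10⁻¹⁹)(0.0274)) ≈ 7.596×10⁻⁵ s.
pitch = v∥ T = (2.297×10⁵)(7.596×10⁻⁵) ≈ 17.5 m.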